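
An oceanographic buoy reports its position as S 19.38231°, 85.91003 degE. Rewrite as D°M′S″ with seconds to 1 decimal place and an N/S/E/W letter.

19°22′56.3″ S, 85°54′36.1″ E

Latitude: whole degrees 19; 22.93860′ → 22′ and 56.316″
Longitude: 0.910030° → 54.60180′; 0.60180 × 60 = 36.108″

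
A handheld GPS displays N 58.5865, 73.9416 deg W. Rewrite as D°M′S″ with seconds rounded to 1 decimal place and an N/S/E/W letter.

φ: whole degrees 58; 35.19000′ → 35′ and 11.400″
Lon: whole degrees 73; 56.49600′ → 56′ and 29.760″

58°35′11.4″ N, 73°56′29.8″ W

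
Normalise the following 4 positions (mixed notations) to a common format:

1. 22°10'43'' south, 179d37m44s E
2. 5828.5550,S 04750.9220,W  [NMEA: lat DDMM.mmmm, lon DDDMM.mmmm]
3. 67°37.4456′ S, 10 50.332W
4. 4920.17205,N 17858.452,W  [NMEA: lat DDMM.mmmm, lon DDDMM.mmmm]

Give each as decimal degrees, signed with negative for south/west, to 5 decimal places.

Point 1:
  Latitude: 22° + 10/60 + 43/3600 = 22 + 0.166667 + 0.011944 = 22.178611
  S → negative
  λ: 37′ + 44″ = 37.73333′; 179 + 37.73333/60 = 179.628889
  E → positive
Point 2:
  Latitude: degrees = first 2 digits = 58, minutes = 28.555; 58 + 28.555/60 = 58.475917
  hemisphere S, so the sign is −
  Longitude: degrees = first 3 digits = 47, minutes = 50.922; 47 + 50.922/60 = 47.848700
  hemisphere W, so the sign is −
Point 3:
  Lat: 37.4456′ = 0.624093°; total 67.624093
  S ⇒ negate
  Lon: 10 + 50.332/60 = 10.838867
  W ⇒ negate
Point 4:
  φ: degrees = first 2 digits = 49, minutes = 20.17205; 49 + 20.17205/60 = 49.336201
  N → positive
  Longitude: degrees = first 3 digits = 178, minutes = 58.452; 178 + 58.452/60 = 178.974200
  W → negative

1. -22.17861, 179.62889
2. -58.47592, -47.84870
3. -67.62409, -10.83887
4. 49.33620, -178.97420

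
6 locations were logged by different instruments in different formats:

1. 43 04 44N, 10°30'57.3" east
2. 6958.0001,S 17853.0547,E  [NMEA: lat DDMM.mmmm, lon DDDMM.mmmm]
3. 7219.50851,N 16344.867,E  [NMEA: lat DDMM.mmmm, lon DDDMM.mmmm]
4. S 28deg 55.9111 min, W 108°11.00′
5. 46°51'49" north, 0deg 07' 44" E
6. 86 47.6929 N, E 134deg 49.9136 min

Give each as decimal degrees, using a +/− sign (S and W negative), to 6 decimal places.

1. 43.078889, 10.515917
2. -69.966668, 178.884245
3. 72.325142, 163.747783
4. -28.931852, -108.183333
5. 46.863611, 0.128889
6. 86.794882, 134.831893

Point 1:
  Lat: 43° + 4/60 + 44/3600 = 43 + 0.066667 + 0.012222 = 43.0788889
  N → positive
  Lon: 30′ + 57.3″ = 30.95500′; 10 + 30.95500/60 = 10.5159167
  E → positive
Point 2:
  φ: degrees = first 2 digits = 69, minutes = 58.0001; 69 + 58.0001/60 = 69.9666683
  S → negative
  λ: split at 3 digits → 178° and 53.0547′; 178 + 53.0547/60 = 178.8842450
  E ⇒ keep positive
Point 3:
  Latitude: degrees = first 2 digits = 72, minutes = 19.50851; 72 + 19.50851/60 = 72.3251418
  N → positive
  Longitude: degrees = first 3 digits = 163, minutes = 44.867; 163 + 44.867/60 = 163.7477833
  E ⇒ keep positive
Point 4:
  Lat: 28 + 55.9111/60 = 28.9318517
  S → negative
  Lon: 11′ = 0.183333°; total 108.1833333
  W → negative
Point 5:
  Lat: 46 + 51/60 + 49/3600 = 46.8636111
  N → positive
  Lon: 7′ + 44″ = 7.73333′; 0 + 7.73333/60 = 0.1288889
  E → positive
Point 6:
  Lat: 86 + 47.6929/60 = 86.7948817
  N → positive
  Longitude: 134 + 49.9136/60 = 134.8318933
  E → positive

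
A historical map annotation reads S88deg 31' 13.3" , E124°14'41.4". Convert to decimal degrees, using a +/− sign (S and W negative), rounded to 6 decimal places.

-88.520361, 124.244833

φ: 88 + 31/60 + 13.3/3600 = 88.5203611
S → negative
Lon: 124 + 14/60 + 41.4/3600 = 124.2448333
E → positive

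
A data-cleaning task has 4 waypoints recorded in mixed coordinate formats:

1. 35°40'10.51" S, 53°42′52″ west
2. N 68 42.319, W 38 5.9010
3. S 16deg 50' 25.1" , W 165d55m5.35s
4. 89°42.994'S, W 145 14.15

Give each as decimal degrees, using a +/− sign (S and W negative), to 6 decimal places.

1. -35.669586, -53.714444
2. 68.705317, -38.098350
3. -16.840306, -165.918153
4. -89.716567, -145.235833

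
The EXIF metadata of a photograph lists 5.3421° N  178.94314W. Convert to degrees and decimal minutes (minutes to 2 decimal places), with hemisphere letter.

5° 20.53′ N, 178° 56.59′ W

Lat: fractional part 0.342100 → 20.5260 minutes
Lon: 178° + 0.943140 × 60 = 178° 56.5884′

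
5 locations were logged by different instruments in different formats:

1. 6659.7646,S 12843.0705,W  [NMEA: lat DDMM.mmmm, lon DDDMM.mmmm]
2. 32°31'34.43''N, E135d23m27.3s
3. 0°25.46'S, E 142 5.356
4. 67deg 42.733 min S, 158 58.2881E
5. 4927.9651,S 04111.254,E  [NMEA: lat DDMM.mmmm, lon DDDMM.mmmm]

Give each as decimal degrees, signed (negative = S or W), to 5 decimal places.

Point 1:
  Lat: split at 2 digits → 66° and 59.7646′; 66 + 59.7646/60 = 66.996077
  hemisphere S, so the sign is −
  λ: degrees = first 3 digits = 128, minutes = 43.0705; 128 + 43.0705/60 = 128.717842
  W → negative
Point 2:
  Latitude: 32 + 31/60 + 34.43/3600 = 32.526231
  N → positive
  λ: 135 + 23/60 + 27.3/3600 = 135.390917
  E ⇒ keep positive
Point 3:
  φ: 0 + 25.46/60 = 0.424333
  hemisphere S, so the sign is −
  λ: 142 + 5.356/60 = 142.089267
  E ⇒ keep positive
Point 4:
  Lat: 67 + 42.733/60 = 67.712217
  S → negative
  λ: 158 + 58.2881/60 = 158.971468
  E → positive
Point 5:
  φ: degrees = first 2 digits = 49, minutes = 27.9651; 49 + 27.9651/60 = 49.466085
  S → negative
  Lon: split at 3 digits → 041° and 11.254′; 41 + 11.254/60 = 41.187567
  E ⇒ keep positive

1. -66.99608, -128.71784
2. 32.52623, 135.39092
3. -0.42433, 142.08927
4. -67.71222, 158.97147
5. -49.46609, 41.18757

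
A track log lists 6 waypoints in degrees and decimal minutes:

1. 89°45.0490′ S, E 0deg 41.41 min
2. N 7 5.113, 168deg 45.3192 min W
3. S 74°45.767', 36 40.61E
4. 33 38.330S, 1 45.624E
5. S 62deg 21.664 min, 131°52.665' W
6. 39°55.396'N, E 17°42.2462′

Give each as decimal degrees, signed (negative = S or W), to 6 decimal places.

Point 1:
  Lat: 45.049′ = 0.750817°; total 89.7508167
  hemisphere S, so the sign is −
  λ: 41.41′ = 0.690167°; total 0.6901667
  E ⇒ keep positive
Point 2:
  Latitude: 5.113′ = 0.085217°; total 7.0852167
  N ⇒ keep positive
  Longitude: 45.3192′ = 0.755320°; total 168.7553200
  W → negative
Point 3:
  φ: 45.767′ = 0.762783°; total 74.7627833
  S → negative
  Lon: 40.61′ = 0.676833°; total 36.6768333
  E → positive
Point 4:
  Latitude: 38.33′ = 0.638833°; total 33.6388333
  S ⇒ negate
  Lon: 45.624′ = 0.760400°; total 1.7604000
  E ⇒ keep positive
Point 5:
  Lat: 62 + 21.664/60 = 62.3610667
  hemisphere S, so the sign is −
  Longitude: 52.665′ = 0.877750°; total 131.8777500
  W ⇒ negate
Point 6:
  Lat: 55.396′ = 0.923267°; total 39.9232667
  N ⇒ keep positive
  Lon: 17 + 42.2462/60 = 17.7041033
  E → positive

1. -89.750817, 0.690167
2. 7.085217, -168.755320
3. -74.762783, 36.676833
4. -33.638833, 1.760400
5. -62.361067, -131.877750
6. 39.923267, 17.704103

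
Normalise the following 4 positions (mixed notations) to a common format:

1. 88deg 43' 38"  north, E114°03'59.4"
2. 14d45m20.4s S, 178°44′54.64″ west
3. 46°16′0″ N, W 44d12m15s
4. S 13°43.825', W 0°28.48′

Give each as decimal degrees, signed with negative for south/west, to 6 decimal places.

Point 1:
  Latitude: 43′ + 38″ = 43.63333′; 88 + 43.63333/60 = 88.7272222
  N ⇒ keep positive
  λ: 3′ + 59.4″ = 3.99000′; 114 + 3.99000/60 = 114.0665000
  E → positive
Point 2:
  Latitude: 45′ + 20.4″ = 45.34000′; 14 + 45.34000/60 = 14.7556667
  S → negative
  λ: 178 + 44/60 + 54.64/3600 = 178.7485111
  W ⇒ negate
Point 3:
  φ: 16′ + 0″ = 16.00000′; 46 + 16.00000/60 = 46.2666667
  N ⇒ keep positive
  λ: 12′ + 15″ = 12.25000′; 44 + 12.25000/60 = 44.2041667
  hemisphere W, so the sign is −
Point 4:
  Latitude: 43.825′ = 0.730417°; total 13.7304167
  S ⇒ negate
  Longitude: 0 + 28.48/60 = 0.4746667
  hemisphere W, so the sign is −

1. 88.727222, 114.066500
2. -14.755667, -178.748511
3. 46.266667, -44.204167
4. -13.730417, -0.474667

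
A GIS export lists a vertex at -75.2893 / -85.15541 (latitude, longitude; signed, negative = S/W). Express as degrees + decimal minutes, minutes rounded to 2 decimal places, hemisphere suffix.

Latitude is negative → S; |value| = 75.289300
Lat: 75° + 0.289300 × 60 = 75° 17.3580′
Longitude is negative → W; |value| = 85.155410
Longitude: fractional part 0.155410 → 9.3246 minutes

75° 17.36′ S, 85° 9.32′ W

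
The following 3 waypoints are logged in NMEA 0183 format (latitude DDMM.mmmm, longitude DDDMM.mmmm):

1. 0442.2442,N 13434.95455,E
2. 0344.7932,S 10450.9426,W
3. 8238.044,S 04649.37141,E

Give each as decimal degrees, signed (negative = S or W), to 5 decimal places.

1. 4.70407, 134.58258
2. -3.74655, -104.84904
3. -82.63407, 46.82286

Point 1:
  φ: degrees = first 2 digits = 4, minutes = 42.2442; 4 + 42.2442/60 = 4.704070
  N → positive
  Longitude: degrees = first 3 digits = 134, minutes = 34.95455; 134 + 34.95455/60 = 134.582576
  E ⇒ keep positive
Point 2:
  φ: split at 2 digits → 03° and 44.7932′; 3 + 44.7932/60 = 3.746553
  S → negative
  Longitude: split at 3 digits → 104° and 50.9426′; 104 + 50.9426/60 = 104.849043
  W → negative
Point 3:
  Lat: split at 2 digits → 82° and 38.044′; 82 + 38.044/60 = 82.634067
  S → negative
  Lon: degrees = first 3 digits = 46, minutes = 49.37141; 46 + 49.37141/60 = 46.822857
  E ⇒ keep positive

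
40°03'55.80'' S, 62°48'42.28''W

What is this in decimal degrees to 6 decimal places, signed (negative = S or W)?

Latitude: 40 + 3/60 + 55.8/3600 = 40.0655000
S → negative
Longitude: 62° + 48/60 + 42.28/3600 = 62 + 0.800000 + 0.011744 = 62.8117444
W ⇒ negate

-40.065500, -62.811744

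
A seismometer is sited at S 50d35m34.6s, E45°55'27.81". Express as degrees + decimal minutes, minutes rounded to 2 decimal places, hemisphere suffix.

Lat: seconds/60 = 0.57667; minutes = 35 + 0.57667 = 35.5767
Lon: 55 + 27.81/60 = 55.4635′

50° 35.58′ S, 45° 55.46′ E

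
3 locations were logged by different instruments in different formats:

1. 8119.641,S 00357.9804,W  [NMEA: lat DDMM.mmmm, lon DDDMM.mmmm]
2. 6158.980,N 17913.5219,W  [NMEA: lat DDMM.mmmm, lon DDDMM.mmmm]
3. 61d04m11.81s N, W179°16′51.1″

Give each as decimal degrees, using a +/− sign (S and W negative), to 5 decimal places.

1. -81.32735, -3.96634
2. 61.98300, -179.22537
3. 61.06995, -179.28086

Point 1:
  Lat: degrees = first 2 digits = 81, minutes = 19.641; 81 + 19.641/60 = 81.327350
  S ⇒ negate
  Longitude: degrees = first 3 digits = 3, minutes = 57.9804; 3 + 57.9804/60 = 3.966340
  W → negative
Point 2:
  φ: degrees = first 2 digits = 61, minutes = 58.98; 61 + 58.98/60 = 61.983000
  N → positive
  λ: degrees = first 3 digits = 179, minutes = 13.5219; 179 + 13.5219/60 = 179.225365
  W → negative
Point 3:
  Lat: 61 + 4/60 + 11.81/3600 = 61.069947
  N ⇒ keep positive
  Longitude: 16′ + 51.1″ = 16.85167′; 179 + 16.85167/60 = 179.280861
  W ⇒ negate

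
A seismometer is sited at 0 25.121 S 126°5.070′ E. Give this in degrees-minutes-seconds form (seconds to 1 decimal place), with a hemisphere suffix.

φ: 25.12100′ → 25′ and 0.12100 × 60 = 7.260″
Longitude: 5.07000′ → 5′ and 0.07000 × 60 = 4.200″

0°25′7.3″ S, 126°05′4.2″ E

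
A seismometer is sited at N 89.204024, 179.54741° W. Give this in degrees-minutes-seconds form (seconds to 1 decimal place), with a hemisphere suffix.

Latitude: 0.204024° → 12.24144′; 0.24144 × 60 = 14.486″
Longitude: 0.547410° → 32.84460′; 0.84460 × 60 = 50.676″

89°12′14.5″ N, 179°32′50.7″ W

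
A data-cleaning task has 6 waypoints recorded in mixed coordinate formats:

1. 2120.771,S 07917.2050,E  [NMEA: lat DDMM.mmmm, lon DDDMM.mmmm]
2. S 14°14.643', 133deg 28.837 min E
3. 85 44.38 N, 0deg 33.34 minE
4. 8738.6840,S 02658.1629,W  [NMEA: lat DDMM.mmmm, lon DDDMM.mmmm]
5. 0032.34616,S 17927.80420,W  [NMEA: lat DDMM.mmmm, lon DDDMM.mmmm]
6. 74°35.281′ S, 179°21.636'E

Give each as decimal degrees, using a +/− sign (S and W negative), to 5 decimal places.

1. -21.34618, 79.28675
2. -14.24405, 133.48062
3. 85.73967, 0.55567
4. -87.64473, -26.96938
5. -0.53910, -179.46340
6. -74.58802, 179.36060

Point 1:
  Lat: split at 2 digits → 21° and 20.771′; 21 + 20.771/60 = 21.346183
  S → negative
  λ: split at 3 digits → 079° and 17.205′; 79 + 17.205/60 = 79.286750
  E → positive
Point 2:
  Latitude: 14 + 14.643/60 = 14.244050
  S → negative
  Longitude: 28.837′ = 0.480617°; total 133.480617
  E ⇒ keep positive
Point 3:
  Lat: 44.38′ = 0.739667°; total 85.739667
  N ⇒ keep positive
  λ: 33.34′ = 0.555667°; total 0.555667
  E → positive
Point 4:
  Latitude: degrees = first 2 digits = 87, minutes = 38.684; 87 + 38.684/60 = 87.644733
  S → negative
  λ: degrees = first 3 digits = 26, minutes = 58.1629; 26 + 58.1629/60 = 26.969382
  W → negative
Point 5:
  φ: split at 2 digits → 00° and 32.34616′; 0 + 32.34616/60 = 0.539103
  S → negative
  Longitude: split at 3 digits → 179° and 27.8042′; 179 + 27.8042/60 = 179.463403
  W ⇒ negate
Point 6:
  φ: 74 + 35.281/60 = 74.588017
  hemisphere S, so the sign is −
  Lon: 179 + 21.636/60 = 179.360600
  E ⇒ keep positive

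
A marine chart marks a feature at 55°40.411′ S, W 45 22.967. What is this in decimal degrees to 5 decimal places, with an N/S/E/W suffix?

Latitude: 40.411′ = 0.673517°; total 55.673517
Lon: 22.967′ = 0.382783°; total 45.382783

55.67352° S, 45.38278° W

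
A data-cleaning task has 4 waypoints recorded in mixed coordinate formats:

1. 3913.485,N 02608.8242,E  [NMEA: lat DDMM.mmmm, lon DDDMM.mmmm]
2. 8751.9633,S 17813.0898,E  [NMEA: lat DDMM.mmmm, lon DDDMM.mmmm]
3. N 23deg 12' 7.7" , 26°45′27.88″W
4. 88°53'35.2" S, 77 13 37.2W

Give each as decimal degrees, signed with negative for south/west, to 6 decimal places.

1. 39.224750, 26.147070
2. -87.866055, 178.218163
3. 23.202139, -26.757744
4. -88.893111, -77.227000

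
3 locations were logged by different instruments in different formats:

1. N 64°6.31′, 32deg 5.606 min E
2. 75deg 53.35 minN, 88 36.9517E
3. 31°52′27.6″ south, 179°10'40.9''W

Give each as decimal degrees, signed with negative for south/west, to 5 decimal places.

1. 64.10517, 32.09343
2. 75.88917, 88.61586
3. -31.87433, -179.17803

Point 1:
  φ: 64 + 6.31/60 = 64.105167
  N → positive
  Longitude: 5.606′ = 0.093433°; total 32.093433
  E → positive
Point 2:
  Latitude: 53.35′ = 0.889167°; total 75.889167
  N ⇒ keep positive
  Longitude: 36.9517′ = 0.615862°; total 88.615862
  E → positive
Point 3:
  Lat: 31 + 52/60 + 27.6/3600 = 31.874333
  S → negative
  Lon: 179 + 10/60 + 40.9/3600 = 179.178028
  W → negative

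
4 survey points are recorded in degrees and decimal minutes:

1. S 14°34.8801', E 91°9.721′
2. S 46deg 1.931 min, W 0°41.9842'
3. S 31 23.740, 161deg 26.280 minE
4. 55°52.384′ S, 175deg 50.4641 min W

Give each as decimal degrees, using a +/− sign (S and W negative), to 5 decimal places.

Point 1:
  φ: 34.8801′ = 0.581335°; total 14.581335
  hemisphere S, so the sign is −
  Lon: 9.721′ = 0.162017°; total 91.162017
  E → positive
Point 2:
  φ: 1.931′ = 0.032183°; total 46.032183
  S ⇒ negate
  λ: 41.9842′ = 0.699737°; total 0.699737
  W → negative
Point 3:
  Latitude: 23.74′ = 0.395667°; total 31.395667
  S → negative
  Longitude: 161 + 26.28/60 = 161.438000
  E → positive
Point 4:
  Lat: 55 + 52.384/60 = 55.873067
  S → negative
  λ: 175 + 50.4641/60 = 175.841068
  W ⇒ negate

1. -14.58134, 91.16202
2. -46.03218, -0.69974
3. -31.39567, 161.43800
4. -55.87307, -175.84107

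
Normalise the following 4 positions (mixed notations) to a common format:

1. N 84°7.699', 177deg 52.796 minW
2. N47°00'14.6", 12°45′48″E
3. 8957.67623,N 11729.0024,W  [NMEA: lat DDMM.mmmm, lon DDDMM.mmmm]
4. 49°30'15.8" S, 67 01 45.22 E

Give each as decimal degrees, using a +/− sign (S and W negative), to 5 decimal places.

Point 1:
  Lat: 7.699′ = 0.128317°; total 84.128317
  N ⇒ keep positive
  Lon: 177 + 52.796/60 = 177.879933
  W → negative
Point 2:
  Latitude: 47° + 0/60 + 14.6/3600 = 47 + 0.000000 + 0.004056 = 47.004056
  N → positive
  Lon: 12° + 45/60 + 48/3600 = 12 + 0.750000 + 0.013333 = 12.763333
  E → positive
Point 3:
  Latitude: degrees = first 2 digits = 89, minutes = 57.67623; 89 + 57.67623/60 = 89.961271
  N ⇒ keep positive
  Longitude: split at 3 digits → 117° and 29.0024′; 117 + 29.0024/60 = 117.483373
  W ⇒ negate
Point 4:
  Lat: 49° + 30/60 + 15.8/3600 = 49 + 0.500000 + 0.004389 = 49.504389
  S ⇒ negate
  Lon: 67 + 1/60 + 45.22/3600 = 67.029228
  E → positive

1. 84.12832, -177.87993
2. 47.00406, 12.76333
3. 89.96127, -117.48337
4. -49.50439, 67.02923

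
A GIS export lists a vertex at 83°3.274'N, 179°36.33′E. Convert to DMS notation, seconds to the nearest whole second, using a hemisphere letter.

83°03′16″ N, 179°36′20″ E

Latitude: fractional minutes 0.27400 × 60 = 16.44″
Longitude: 36.33000′ → 36′ and 0.33000 × 60 = 19.80″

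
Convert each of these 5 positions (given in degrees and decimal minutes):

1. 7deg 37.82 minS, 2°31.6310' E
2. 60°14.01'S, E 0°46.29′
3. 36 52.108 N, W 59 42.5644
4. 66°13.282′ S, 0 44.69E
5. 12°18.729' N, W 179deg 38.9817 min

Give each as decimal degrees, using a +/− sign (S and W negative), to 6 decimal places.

Point 1:
  Latitude: 37.82′ = 0.630333°; total 7.6303333
  S ⇒ negate
  λ: 2 + 31.631/60 = 2.5271833
  E ⇒ keep positive
Point 2:
  φ: 14.01′ = 0.233500°; total 60.2335000
  S → negative
  Lon: 46.29′ = 0.771500°; total 0.7715000
  E ⇒ keep positive
Point 3:
  φ: 52.108′ = 0.868467°; total 36.8684667
  N → positive
  Longitude: 42.5644′ = 0.709407°; total 59.7094067
  W ⇒ negate
Point 4:
  Latitude: 66 + 13.282/60 = 66.2213667
  S → negative
  Longitude: 44.69′ = 0.744833°; total 0.7448333
  E → positive
Point 5:
  Lat: 12 + 18.729/60 = 12.3121500
  N → positive
  Longitude: 179 + 38.9817/60 = 179.6496950
  W ⇒ negate

1. -7.630333, 2.527183
2. -60.233500, 0.771500
3. 36.868467, -59.709407
4. -66.221367, 0.744833
5. 12.312150, -179.649695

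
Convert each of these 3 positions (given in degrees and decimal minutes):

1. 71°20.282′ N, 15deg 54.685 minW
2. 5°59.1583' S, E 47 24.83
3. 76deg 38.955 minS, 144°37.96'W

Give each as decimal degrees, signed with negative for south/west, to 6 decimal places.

1. 71.338033, -15.911417
2. -5.985972, 47.413833
3. -76.649250, -144.632667

Point 1:
  φ: 71 + 20.282/60 = 71.3380333
  N → positive
  Lon: 15 + 54.685/60 = 15.9114167
  hemisphere W, so the sign is −
Point 2:
  Latitude: 59.1583′ = 0.985972°; total 5.9859717
  S → negative
  Longitude: 47 + 24.83/60 = 47.4138333
  E ⇒ keep positive
Point 3:
  Lat: 38.955′ = 0.649250°; total 76.6492500
  S ⇒ negate
  λ: 37.96′ = 0.632667°; total 144.6326667
  W → negative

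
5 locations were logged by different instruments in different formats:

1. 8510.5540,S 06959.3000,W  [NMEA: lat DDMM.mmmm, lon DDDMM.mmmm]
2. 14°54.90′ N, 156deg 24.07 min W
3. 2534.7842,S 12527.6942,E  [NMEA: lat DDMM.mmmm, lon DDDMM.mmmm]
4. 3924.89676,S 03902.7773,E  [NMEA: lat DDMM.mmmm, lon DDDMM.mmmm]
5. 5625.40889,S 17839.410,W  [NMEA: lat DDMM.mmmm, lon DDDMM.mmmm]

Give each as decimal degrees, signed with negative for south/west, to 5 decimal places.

1. -85.17590, -69.98833
2. 14.91500, -156.40117
3. -25.57974, 125.46157
4. -39.41495, 39.04629
5. -56.42348, -178.65683

Point 1:
  Lat: degrees = first 2 digits = 85, minutes = 10.554; 85 + 10.554/60 = 85.175900
  S → negative
  Longitude: degrees = first 3 digits = 69, minutes = 59.3; 69 + 59.3/60 = 69.988333
  W ⇒ negate
Point 2:
  Lat: 54.9′ = 0.915000°; total 14.915000
  N ⇒ keep positive
  λ: 156 + 24.07/60 = 156.401167
  W → negative
Point 3:
  φ: degrees = first 2 digits = 25, minutes = 34.7842; 25 + 34.7842/60 = 25.579737
  S ⇒ negate
  λ: split at 3 digits → 125° and 27.6942′; 125 + 27.6942/60 = 125.461570
  E → positive
Point 4:
  Lat: degrees = first 2 digits = 39, minutes = 24.89676; 39 + 24.89676/60 = 39.414946
  S ⇒ negate
  Longitude: split at 3 digits → 039° and 2.7773′; 39 + 2.7773/60 = 39.046288
  E ⇒ keep positive
Point 5:
  φ: split at 2 digits → 56° and 25.40889′; 56 + 25.40889/60 = 56.423482
  S → negative
  Lon: degrees = first 3 digits = 178, minutes = 39.41; 178 + 39.41/60 = 178.656833
  W → negative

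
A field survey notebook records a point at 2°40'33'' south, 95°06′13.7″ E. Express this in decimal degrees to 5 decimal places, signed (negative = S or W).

-2.67583, 95.10381

Latitude: 2 + 40/60 + 33/3600 = 2.675833
S ⇒ negate
Lon: 6′ + 13.7″ = 6.22833′; 95 + 6.22833/60 = 95.103806
E → positive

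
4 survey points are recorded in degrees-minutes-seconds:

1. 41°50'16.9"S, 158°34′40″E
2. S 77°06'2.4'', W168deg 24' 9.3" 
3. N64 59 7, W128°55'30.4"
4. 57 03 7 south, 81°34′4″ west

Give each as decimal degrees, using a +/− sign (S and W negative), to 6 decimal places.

1. -41.838028, 158.577778
2. -77.100667, -168.402583
3. 64.985278, -128.925111
4. -57.051944, -81.567778

Point 1:
  φ: 41 + 50/60 + 16.9/3600 = 41.8380278
  S ⇒ negate
  Lon: 158° + 34/60 + 40/3600 = 158 + 0.566667 + 0.011111 = 158.5777778
  E ⇒ keep positive
Point 2:
  φ: 77 + 6/60 + 2.4/3600 = 77.1006667
  S ⇒ negate
  λ: 24′ + 9.3″ = 24.15500′; 168 + 24.15500/60 = 168.4025833
  W → negative
Point 3:
  Lat: 59′ + 7″ = 59.11667′; 64 + 59.11667/60 = 64.9852778
  N ⇒ keep positive
  Longitude: 55′ + 30.4″ = 55.50667′; 128 + 55.50667/60 = 128.9251111
  W → negative
Point 4:
  Latitude: 3′ + 7″ = 3.11667′; 57 + 3.11667/60 = 57.0519444
  S → negative
  Longitude: 34′ + 4″ = 34.06667′; 81 + 34.06667/60 = 81.5677778
  W → negative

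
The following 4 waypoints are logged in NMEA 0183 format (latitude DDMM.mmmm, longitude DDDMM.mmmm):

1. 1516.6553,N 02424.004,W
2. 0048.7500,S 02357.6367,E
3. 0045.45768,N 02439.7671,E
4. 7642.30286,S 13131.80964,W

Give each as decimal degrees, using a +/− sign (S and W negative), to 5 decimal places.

Point 1:
  φ: split at 2 digits → 15° and 16.6553′; 15 + 16.6553/60 = 15.277588
  N → positive
  Lon: split at 3 digits → 024° and 24.004′; 24 + 24.004/60 = 24.400067
  W → negative
Point 2:
  φ: degrees = first 2 digits = 0, minutes = 48.75; 0 + 48.75/60 = 0.812500
  S → negative
  λ: degrees = first 3 digits = 23, minutes = 57.6367; 23 + 57.6367/60 = 23.960612
  E → positive
Point 3:
  Lat: degrees = first 2 digits = 0, minutes = 45.45768; 0 + 45.45768/60 = 0.757628
  N ⇒ keep positive
  Longitude: split at 3 digits → 024° and 39.7671′; 24 + 39.7671/60 = 24.662785
  E ⇒ keep positive
Point 4:
  Lat: degrees = first 2 digits = 76, minutes = 42.30286; 76 + 42.30286/60 = 76.705048
  hemisphere S, so the sign is −
  Lon: split at 3 digits → 131° and 31.80964′; 131 + 31.80964/60 = 131.530161
  W → negative

1. 15.27759, -24.40007
2. -0.81250, 23.96061
3. 0.75763, 24.66279
4. -76.70505, -131.53016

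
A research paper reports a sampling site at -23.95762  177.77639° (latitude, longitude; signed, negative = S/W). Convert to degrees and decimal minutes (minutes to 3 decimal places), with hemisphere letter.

23° 57.457′ S, 177° 46.583′ E

Latitude is negative → S; |value| = 23.957620
Lat: minutes = (23.957620 − 23) × 60 = 57.45720
λ: fractional part 0.776390 → 46.58340 minutes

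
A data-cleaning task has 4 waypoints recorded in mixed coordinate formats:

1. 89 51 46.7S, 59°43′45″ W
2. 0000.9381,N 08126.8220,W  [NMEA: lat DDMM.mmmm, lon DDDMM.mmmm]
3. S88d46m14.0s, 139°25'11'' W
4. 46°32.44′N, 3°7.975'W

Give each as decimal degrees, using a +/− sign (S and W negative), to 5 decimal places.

Point 1:
  φ: 89 + 51/60 + 46.7/3600 = 89.862972
  S → negative
  Lon: 43′ + 45″ = 43.75000′; 59 + 43.75000/60 = 59.729167
  W ⇒ negate
Point 2:
  φ: split at 2 digits → 00° and 0.9381′; 0 + 0.9381/60 = 0.015635
  N → positive
  λ: degrees = first 3 digits = 81, minutes = 26.822; 81 + 26.822/60 = 81.447033
  hemisphere W, so the sign is −
Point 3:
  φ: 46′ + 14″ = 46.23333′; 88 + 46.23333/60 = 88.770556
  S ⇒ negate
  Lon: 139 + 25/60 + 11/3600 = 139.419722
  W → negative
Point 4:
  Latitude: 32.44′ = 0.540667°; total 46.540667
  N → positive
  λ: 3 + 7.975/60 = 3.132917
  W → negative

1. -89.86297, -59.72917
2. 0.01564, -81.44703
3. -88.77056, -139.41972
4. 46.54067, -3.13292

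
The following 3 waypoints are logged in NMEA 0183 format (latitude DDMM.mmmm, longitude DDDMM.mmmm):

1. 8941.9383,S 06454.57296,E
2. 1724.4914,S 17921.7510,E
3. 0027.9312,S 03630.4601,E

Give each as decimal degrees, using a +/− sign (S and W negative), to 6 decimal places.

1. -89.698972, 64.909549
2. -17.408190, 179.362517
3. -0.465520, 36.507668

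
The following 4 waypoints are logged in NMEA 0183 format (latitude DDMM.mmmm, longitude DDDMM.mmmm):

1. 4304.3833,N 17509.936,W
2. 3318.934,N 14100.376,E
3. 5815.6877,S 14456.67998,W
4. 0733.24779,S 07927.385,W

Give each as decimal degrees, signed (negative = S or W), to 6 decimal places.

Point 1:
  Latitude: degrees = first 2 digits = 43, minutes = 4.3833; 43 + 4.3833/60 = 43.0730550
  N → positive
  λ: split at 3 digits → 175° and 9.936′; 175 + 9.936/60 = 175.1656000
  W → negative
Point 2:
  Latitude: split at 2 digits → 33° and 18.934′; 33 + 18.934/60 = 33.3155667
  N → positive
  λ: degrees = first 3 digits = 141, minutes = 0.376; 141 + 0.376/60 = 141.0062667
  E ⇒ keep positive
Point 3:
  φ: degrees = first 2 digits = 58, minutes = 15.6877; 58 + 15.6877/60 = 58.2614617
  S ⇒ negate
  Longitude: degrees = first 3 digits = 144, minutes = 56.67998; 144 + 56.67998/60 = 144.9446663
  W → negative
Point 4:
  φ: split at 2 digits → 07° and 33.24779′; 7 + 33.24779/60 = 7.5541298
  S ⇒ negate
  Lon: split at 3 digits → 079° and 27.385′; 79 + 27.385/60 = 79.4564167
  W ⇒ negate

1. 43.073055, -175.165600
2. 33.315567, 141.006267
3. -58.261462, -144.944666
4. -7.554130, -79.456417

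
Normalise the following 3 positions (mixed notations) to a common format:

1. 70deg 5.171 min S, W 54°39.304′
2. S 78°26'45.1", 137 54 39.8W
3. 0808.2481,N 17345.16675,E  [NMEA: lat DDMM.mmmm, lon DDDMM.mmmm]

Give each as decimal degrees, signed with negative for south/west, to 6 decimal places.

Point 1:
  Lat: 5.171′ = 0.086183°; total 70.0861833
  hemisphere S, so the sign is −
  Longitude: 39.304′ = 0.655067°; total 54.6550667
  W ⇒ negate
Point 2:
  Latitude: 78 + 26/60 + 45.1/3600 = 78.4458611
  S ⇒ negate
  λ: 54′ + 39.8″ = 54.66333′; 137 + 54.66333/60 = 137.9110556
  W → negative
Point 3:
  Latitude: degrees = first 2 digits = 8, minutes = 8.2481; 8 + 8.2481/60 = 8.1374683
  N → positive
  Lon: degrees = first 3 digits = 173, minutes = 45.16675; 173 + 45.16675/60 = 173.7527792
  E ⇒ keep positive

1. -70.086183, -54.655067
2. -78.445861, -137.911056
3. 8.137468, 173.752779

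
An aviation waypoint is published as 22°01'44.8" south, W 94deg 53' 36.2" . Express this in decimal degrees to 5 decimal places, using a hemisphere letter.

Lat: 22 + 1/60 + 44.8/3600 = 22.029111
Lon: 94 + 53/60 + 36.2/3600 = 94.893389

22.02911° S, 94.89339° W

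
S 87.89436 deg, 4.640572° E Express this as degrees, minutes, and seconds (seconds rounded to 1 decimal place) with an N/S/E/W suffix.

φ: whole degrees 87; 53.66160′ → 53′ and 39.696″
Longitude: whole degrees 4; 38.43432′ → 38′ and 26.059″

87°53′39.7″ S, 4°38′26.1″ E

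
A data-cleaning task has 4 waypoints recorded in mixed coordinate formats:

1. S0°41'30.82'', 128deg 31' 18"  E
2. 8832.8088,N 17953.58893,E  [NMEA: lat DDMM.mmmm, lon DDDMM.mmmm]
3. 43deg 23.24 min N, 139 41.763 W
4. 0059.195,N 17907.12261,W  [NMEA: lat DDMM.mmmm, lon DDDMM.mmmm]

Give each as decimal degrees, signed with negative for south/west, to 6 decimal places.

1. -0.691894, 128.521667
2. 88.546813, 179.893149
3. 43.387333, -139.696050
4. 0.986583, -179.118710

Point 1:
  φ: 0 + 41/60 + 30.82/3600 = 0.6918944
  S → negative
  Lon: 128° + 31/60 + 18/3600 = 128 + 0.516667 + 0.005000 = 128.5216667
  E → positive
Point 2:
  Latitude: split at 2 digits → 88° and 32.8088′; 88 + 32.8088/60 = 88.5468133
  N ⇒ keep positive
  λ: split at 3 digits → 179° and 53.58893′; 179 + 53.58893/60 = 179.8931488
  E → positive
Point 3:
  Latitude: 43 + 23.24/60 = 43.3873333
  N ⇒ keep positive
  λ: 41.763′ = 0.696050°; total 139.6960500
  W → negative
Point 4:
  Latitude: split at 2 digits → 00° and 59.195′; 0 + 59.195/60 = 0.9865833
  N → positive
  Longitude: split at 3 digits → 179° and 7.12261′; 179 + 7.12261/60 = 179.1187102
  W ⇒ negate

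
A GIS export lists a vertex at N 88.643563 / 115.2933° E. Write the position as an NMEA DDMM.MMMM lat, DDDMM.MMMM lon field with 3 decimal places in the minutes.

8838.614,N / 11517.598,E

Latitude: fractional part 0.643563 → 38.61378 minutes
Lon: minutes = (115.293300 − 115) × 60 = 17.59800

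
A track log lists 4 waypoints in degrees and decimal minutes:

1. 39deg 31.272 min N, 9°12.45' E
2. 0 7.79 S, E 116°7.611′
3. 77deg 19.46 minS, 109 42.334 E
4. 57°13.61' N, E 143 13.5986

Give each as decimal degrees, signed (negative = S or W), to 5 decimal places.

1. 39.52120, 9.20750
2. -0.12983, 116.12685
3. -77.32433, 109.70557
4. 57.22683, 143.22664

Point 1:
  Lat: 39 + 31.272/60 = 39.521200
  N → positive
  λ: 9 + 12.45/60 = 9.207500
  E → positive
Point 2:
  Lat: 0 + 7.79/60 = 0.129833
  hemisphere S, so the sign is −
  λ: 7.611′ = 0.126850°; total 116.126850
  E → positive
Point 3:
  Lat: 19.46′ = 0.324333°; total 77.324333
  S → negative
  Longitude: 109 + 42.334/60 = 109.705567
  E ⇒ keep positive
Point 4:
  Lat: 57 + 13.61/60 = 57.226833
  N ⇒ keep positive
  λ: 143 + 13.5986/60 = 143.226643
  E → positive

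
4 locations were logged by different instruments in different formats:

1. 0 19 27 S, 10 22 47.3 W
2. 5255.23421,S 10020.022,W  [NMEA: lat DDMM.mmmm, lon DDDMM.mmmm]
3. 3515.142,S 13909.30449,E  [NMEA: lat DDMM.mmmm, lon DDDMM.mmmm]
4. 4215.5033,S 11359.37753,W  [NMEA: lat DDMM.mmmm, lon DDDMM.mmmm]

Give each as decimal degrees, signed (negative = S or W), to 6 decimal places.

Point 1:
  φ: 0 + 19/60 + 27/3600 = 0.3241667
  S ⇒ negate
  Lon: 10° + 22/60 + 47.3/3600 = 10 + 0.366667 + 0.013139 = 10.3798056
  W → negative
Point 2:
  Lat: degrees = first 2 digits = 52, minutes = 55.23421; 52 + 55.23421/60 = 52.9205702
  S → negative
  Lon: split at 3 digits → 100° and 20.022′; 100 + 20.022/60 = 100.3337000
  W ⇒ negate
Point 3:
  Lat: split at 2 digits → 35° and 15.142′; 35 + 15.142/60 = 35.2523667
  S → negative
  λ: degrees = first 3 digits = 139, minutes = 9.30449; 139 + 9.30449/60 = 139.1550748
  E → positive
Point 4:
  Latitude: degrees = first 2 digits = 42, minutes = 15.5033; 42 + 15.5033/60 = 42.2583883
  S ⇒ negate
  λ: degrees = first 3 digits = 113, minutes = 59.37753; 113 + 59.37753/60 = 113.9896255
  W ⇒ negate

1. -0.324167, -10.379806
2. -52.920570, -100.333700
3. -35.252367, 139.155075
4. -42.258388, -113.989626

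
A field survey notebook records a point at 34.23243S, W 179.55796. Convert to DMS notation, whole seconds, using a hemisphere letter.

Lat: whole degrees 34; 13.94580′ → 13′ and 56.75″
λ: whole degrees 179; 33.47760′ → 33′ and 28.66″

34°13′57″ S, 179°33′29″ W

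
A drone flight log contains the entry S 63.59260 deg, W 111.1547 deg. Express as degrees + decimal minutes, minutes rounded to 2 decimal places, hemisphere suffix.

63° 35.56′ S, 111° 9.28′ W

Lat: 63° + 0.592600 × 60 = 63° 35.5560′
λ: 111° + 0.154700 × 60 = 111° 9.2820′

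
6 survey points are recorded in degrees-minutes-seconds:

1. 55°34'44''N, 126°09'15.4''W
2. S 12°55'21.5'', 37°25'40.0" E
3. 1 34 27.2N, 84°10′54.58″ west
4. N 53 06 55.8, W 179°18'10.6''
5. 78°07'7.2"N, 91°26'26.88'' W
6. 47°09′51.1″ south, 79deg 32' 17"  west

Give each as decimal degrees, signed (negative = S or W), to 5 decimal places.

Point 1:
  Lat: 55° + 34/60 + 44/3600 = 55 + 0.566667 + 0.012222 = 55.578889
  N ⇒ keep positive
  Longitude: 126 + 9/60 + 15.4/3600 = 126.154278
  W → negative
Point 2:
  Latitude: 12 + 55/60 + 21.5/3600 = 12.922639
  hemisphere S, so the sign is −
  Longitude: 37° + 25/60 + 40/3600 = 37 + 0.416667 + 0.011111 = 37.427778
  E → positive
Point 3:
  Lat: 1 + 34/60 + 27.2/3600 = 1.574222
  N → positive
  λ: 10′ + 54.58″ = 10.90967′; 84 + 10.90967/60 = 84.181828
  hemisphere W, so the sign is −
Point 4:
  Latitude: 53° + 6/60 + 55.8/3600 = 53 + 0.100000 + 0.015500 = 53.115500
  N ⇒ keep positive
  λ: 179 + 18/60 + 10.6/3600 = 179.302944
  W ⇒ negate
Point 5:
  Lat: 78° + 7/60 + 7.2/3600 = 78 + 0.116667 + 0.002000 = 78.118667
  N ⇒ keep positive
  Lon: 91° + 26/60 + 26.88/3600 = 91 + 0.433333 + 0.007467 = 91.440800
  W → negative
Point 6:
  φ: 47° + 9/60 + 51.1/3600 = 47 + 0.150000 + 0.014194 = 47.164194
  hemisphere S, so the sign is −
  λ: 32′ + 17″ = 32.28333′; 79 + 32.28333/60 = 79.538056
  W ⇒ negate

1. 55.57889, -126.15428
2. -12.92264, 37.42778
3. 1.57422, -84.18183
4. 53.11550, -179.30294
5. 78.11867, -91.44080
6. -47.16419, -79.53806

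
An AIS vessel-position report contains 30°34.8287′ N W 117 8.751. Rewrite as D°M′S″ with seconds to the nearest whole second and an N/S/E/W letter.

φ: fractional minutes 0.82870 × 60 = 49.72″
Lon: 8.75100′ → 8′ and 0.75100 × 60 = 45.06″

30°34′50″ N, 117°08′45″ W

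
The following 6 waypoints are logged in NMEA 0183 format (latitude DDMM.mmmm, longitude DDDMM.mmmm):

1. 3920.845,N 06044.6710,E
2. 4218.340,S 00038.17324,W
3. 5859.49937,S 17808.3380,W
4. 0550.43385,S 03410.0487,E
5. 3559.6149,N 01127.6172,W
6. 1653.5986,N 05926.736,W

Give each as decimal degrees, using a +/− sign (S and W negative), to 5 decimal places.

1. 39.34742, 60.74452
2. -42.30567, -0.63622
3. -58.99166, -178.13897
4. -5.84056, 34.16748
5. 35.99358, -11.46029
6. 16.89331, -59.44560

Point 1:
  φ: split at 2 digits → 39° and 20.845′; 39 + 20.845/60 = 39.347417
  N → positive
  λ: split at 3 digits → 060° and 44.671′; 60 + 44.671/60 = 60.744517
  E ⇒ keep positive
Point 2:
  Latitude: split at 2 digits → 42° and 18.34′; 42 + 18.34/60 = 42.305667
  S → negative
  λ: degrees = first 3 digits = 0, minutes = 38.17324; 0 + 38.17324/60 = 0.636221
  hemisphere W, so the sign is −
Point 3:
  Latitude: degrees = first 2 digits = 58, minutes = 59.49937; 58 + 59.49937/60 = 58.991656
  S → negative
  Lon: degrees = first 3 digits = 178, minutes = 8.338; 178 + 8.338/60 = 178.138967
  hemisphere W, so the sign is −
Point 4:
  Latitude: split at 2 digits → 05° and 50.43385′; 5 + 50.43385/60 = 5.840564
  hemisphere S, so the sign is −
  λ: degrees = first 3 digits = 34, minutes = 10.0487; 34 + 10.0487/60 = 34.167478
  E ⇒ keep positive
Point 5:
  Lat: degrees = first 2 digits = 35, minutes = 59.6149; 35 + 59.6149/60 = 35.993582
  N → positive
  Longitude: split at 3 digits → 011° and 27.6172′; 11 + 27.6172/60 = 11.460287
  W → negative
Point 6:
  Lat: split at 2 digits → 16° and 53.5986′; 16 + 53.5986/60 = 16.893310
  N → positive
  Longitude: split at 3 digits → 059° and 26.736′; 59 + 26.736/60 = 59.445600
  hemisphere W, so the sign is −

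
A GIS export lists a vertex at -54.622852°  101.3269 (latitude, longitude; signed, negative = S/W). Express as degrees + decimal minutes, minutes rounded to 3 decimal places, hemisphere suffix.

54° 37.371′ S, 101° 19.614′ E

Latitude is negative → S; |value| = 54.622852
Latitude: 54° + 0.622852 × 60 = 54° 37.37112′
Lon: fractional part 0.326900 → 19.61400 minutes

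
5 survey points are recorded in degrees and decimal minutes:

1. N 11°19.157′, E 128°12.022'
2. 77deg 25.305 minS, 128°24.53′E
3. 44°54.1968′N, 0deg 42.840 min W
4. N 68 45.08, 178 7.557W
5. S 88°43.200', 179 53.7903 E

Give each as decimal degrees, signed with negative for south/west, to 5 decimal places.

Point 1:
  Latitude: 11 + 19.157/60 = 11.319283
  N → positive
  Lon: 128 + 12.022/60 = 128.200367
  E → positive
Point 2:
  Latitude: 25.305′ = 0.421750°; total 77.421750
  S → negative
  Lon: 128 + 24.53/60 = 128.408833
  E → positive
Point 3:
  Lat: 44 + 54.1968/60 = 44.903280
  N → positive
  Lon: 0 + 42.84/60 = 0.714000
  hemisphere W, so the sign is −
Point 4:
  Latitude: 45.08′ = 0.751333°; total 68.751333
  N ⇒ keep positive
  Longitude: 7.557′ = 0.125950°; total 178.125950
  hemisphere W, so the sign is −
Point 5:
  Latitude: 43.2′ = 0.720000°; total 88.720000
  S ⇒ negate
  Lon: 53.7903′ = 0.896505°; total 179.896505
  E → positive

1. 11.31928, 128.20037
2. -77.42175, 128.40883
3. 44.90328, -0.71400
4. 68.75133, -178.12595
5. -88.72000, 179.89651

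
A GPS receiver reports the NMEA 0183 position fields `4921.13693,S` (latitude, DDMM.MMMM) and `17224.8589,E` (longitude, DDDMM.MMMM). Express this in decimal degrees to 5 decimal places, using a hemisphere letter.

Lat: degrees = first 2 digits = 49, minutes = 21.13693; 49 + 21.13693/60 = 49.352282
Lon: split at 3 digits → 172° and 24.8589′; 172 + 24.8589/60 = 172.414315

49.35228° S, 172.41432° E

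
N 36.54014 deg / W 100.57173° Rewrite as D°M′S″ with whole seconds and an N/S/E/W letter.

Lat: whole degrees 36; 32.40840′ → 32′ and 24.50″
Lon: 0.571730° → 34.30380′; 0.30380 × 60 = 18.23″

36°32′25″ N, 100°34′18″ W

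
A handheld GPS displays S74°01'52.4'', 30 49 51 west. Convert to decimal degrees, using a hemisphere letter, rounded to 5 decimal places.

74.03122° S, 30.83083° W

φ: 74° + 1/60 + 52.4/3600 = 74 + 0.016667 + 0.014556 = 74.031222
Longitude: 49′ + 51″ = 49.85000′; 30 + 49.85000/60 = 30.830833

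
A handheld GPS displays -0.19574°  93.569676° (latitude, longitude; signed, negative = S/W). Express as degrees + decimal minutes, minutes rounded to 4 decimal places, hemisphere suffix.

0° 11.7444′ S, 93° 34.1806′ E

Latitude is negative → S; |value| = 0.195740
Latitude: minutes = (0.195740 − 0) × 60 = 11.744400
Longitude: fractional part 0.569676 → 34.180560 minutes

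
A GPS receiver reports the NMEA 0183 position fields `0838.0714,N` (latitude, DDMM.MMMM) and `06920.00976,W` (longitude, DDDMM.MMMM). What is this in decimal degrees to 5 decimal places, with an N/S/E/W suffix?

8.63452° N, 69.33350° W

φ: degrees = first 2 digits = 8, minutes = 38.0714; 8 + 38.0714/60 = 8.634523
Lon: split at 3 digits → 069° and 20.00976′; 69 + 20.00976/60 = 69.333496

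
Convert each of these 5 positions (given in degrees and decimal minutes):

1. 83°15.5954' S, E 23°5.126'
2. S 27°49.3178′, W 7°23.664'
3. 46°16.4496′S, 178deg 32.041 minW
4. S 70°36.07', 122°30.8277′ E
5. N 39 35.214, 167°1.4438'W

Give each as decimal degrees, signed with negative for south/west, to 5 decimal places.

1. -83.25992, 23.08543
2. -27.82196, -7.39440
3. -46.27416, -178.53402
4. -70.60117, 122.51380
5. 39.58690, -167.02406

Point 1:
  Lat: 83 + 15.5954/60 = 83.259923
  S ⇒ negate
  λ: 5.126′ = 0.085433°; total 23.085433
  E → positive
Point 2:
  Latitude: 27 + 49.3178/60 = 27.821963
  hemisphere S, so the sign is −
  Lon: 7 + 23.664/60 = 7.394400
  W ⇒ negate
Point 3:
  Latitude: 16.4496′ = 0.274160°; total 46.274160
  S → negative
  Longitude: 178 + 32.041/60 = 178.534017
  hemisphere W, so the sign is −
Point 4:
  φ: 36.07′ = 0.601167°; total 70.601167
  S → negative
  Longitude: 30.8277′ = 0.513795°; total 122.513795
  E → positive
Point 5:
  Lat: 35.214′ = 0.586900°; total 39.586900
  N → positive
  Longitude: 167 + 1.4438/60 = 167.024063
  hemisphere W, so the sign is −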